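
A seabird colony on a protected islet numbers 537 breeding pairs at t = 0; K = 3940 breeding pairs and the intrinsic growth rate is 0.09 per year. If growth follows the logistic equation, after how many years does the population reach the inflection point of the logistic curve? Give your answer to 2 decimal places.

Logistic growth is fastest at N = K/2 = 1970.
A = (K − N₀)/N₀ = 6.3371. Set K/(1 + A·e^(−rt)) = K/2 → A·e^(−rt) = 1.
e^(−0.09t) = 1/6.3371 = 0.157802, so t = ln(6.3371)/0.09 = 1.8464/0.09 = 20.516.

20.52 years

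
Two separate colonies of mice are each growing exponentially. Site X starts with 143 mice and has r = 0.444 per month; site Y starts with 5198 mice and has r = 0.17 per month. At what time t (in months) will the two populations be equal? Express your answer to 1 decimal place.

13.1 months

Set 143·e^(0.444t) = 5198·e^(0.17t).
e^((0.444 − 0.17)t) = 5198/143 → e^(0.274·t) = 36.35.
0.274·t = ln(36.35) = 3.5932, so t = 3.5932/0.274 = 13.114.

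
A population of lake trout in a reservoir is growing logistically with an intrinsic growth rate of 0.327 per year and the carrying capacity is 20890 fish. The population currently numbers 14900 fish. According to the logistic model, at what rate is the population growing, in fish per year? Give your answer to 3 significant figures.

1400 fish per year

dN/dt = rN(1 − N/K) = 0.327 × 14900 × (1 − 14900/20890).
1 − 14900/20890 = 0.28674; dN/dt = 0.327 × 14900 × 0.28674 = 1397.1.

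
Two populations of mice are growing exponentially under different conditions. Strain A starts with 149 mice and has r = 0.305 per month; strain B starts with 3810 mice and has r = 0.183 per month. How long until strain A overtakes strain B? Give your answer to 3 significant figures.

26.6 months

Set 149·e^(0.305t) = 3810·e^(0.183t).
e^((0.305 − 0.183)t) = 3810/149 → e^(0.122·t) = 25.57.
0.122·t = ln(25.57) = 3.2414, so t = 3.2414/0.122 = 26.569.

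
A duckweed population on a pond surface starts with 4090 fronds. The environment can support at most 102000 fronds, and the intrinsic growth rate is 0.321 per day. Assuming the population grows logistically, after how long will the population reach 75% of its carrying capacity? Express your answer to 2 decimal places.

A = (K − N₀)/N₀ = (102000 − 4090)/4090 = 23.939.
Solve 102000/(1 + 23.939·e^(−0.321t)) = 76500: 1 + 23.939·e^(−0.321t) = 1.3333, so e^(−0.321t) = 0.0139244.
−0.321·t = ln(0.0139244) = -4.2741, so t = 4.2741/0.321 = 13.315.

13.32 days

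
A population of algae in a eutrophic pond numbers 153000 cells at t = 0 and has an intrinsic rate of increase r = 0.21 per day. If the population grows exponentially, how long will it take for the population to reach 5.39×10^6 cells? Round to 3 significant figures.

17.0 days

Set N₀·e^(rt) = 5.39×10^6: e^(0.21·t) = 5.39×10^6/153000 = 35.229.
0.21·t = ln(35.229) = 3.5619, so t = 3.5619/0.21 = 16.961.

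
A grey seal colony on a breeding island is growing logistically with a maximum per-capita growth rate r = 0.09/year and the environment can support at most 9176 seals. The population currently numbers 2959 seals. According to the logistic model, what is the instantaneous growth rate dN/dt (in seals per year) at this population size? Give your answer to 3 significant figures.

180 seals per year

dN/dt = rN(1 − N/K) = 0.09 × 2959 × (1 − 2959/9176).
1 − 2959/9176 = 0.67753; dN/dt = 0.09 × 2959 × 0.67753 = 180.43.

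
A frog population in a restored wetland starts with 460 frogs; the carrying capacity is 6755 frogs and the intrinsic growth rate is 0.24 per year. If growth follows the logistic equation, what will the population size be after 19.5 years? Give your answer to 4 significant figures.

A = (K − N₀)/N₀ = (6755 − 460)/460 = 13.685.
N(t) = K/(1 + A·e^(−rt)) = 6755/(1 + 13.685×e^(−0.24×19.5)).
e^(−4.68) = 0.009279; denominator = 1 + 13.685×0.009279 = 1.127.
N = 6755/1.127 = 5993.89.

5994 frogs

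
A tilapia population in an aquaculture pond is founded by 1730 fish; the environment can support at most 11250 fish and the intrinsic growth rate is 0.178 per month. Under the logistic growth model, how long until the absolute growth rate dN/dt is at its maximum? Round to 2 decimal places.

9.58 months

Logistic growth is fastest at N = K/2 = 5625.
A = (K − N₀)/N₀ = 5.5029. Set K/(1 + A·e^(−rt)) = K/2 → A·e^(−rt) = 1.
e^(−0.178t) = 1/5.5029 = 0.181723, so t = ln(5.5029)/0.178 = 1.7053/0.178 = 9.5802.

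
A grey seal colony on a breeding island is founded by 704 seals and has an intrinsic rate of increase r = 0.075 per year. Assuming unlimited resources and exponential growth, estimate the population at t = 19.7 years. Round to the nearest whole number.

3085 seals

N(t) = N₀·e^(rt) = 704 × e^(0.075×19.7) = 704 × e^1.477.
e^1.477 ≈ 4.382, so N ≈ 704 × 4.382 = 3084.91.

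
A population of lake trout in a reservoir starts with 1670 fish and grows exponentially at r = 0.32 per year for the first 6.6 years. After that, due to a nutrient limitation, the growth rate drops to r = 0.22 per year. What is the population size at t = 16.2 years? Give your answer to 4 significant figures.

Phase 1: N(6.6) = 1670·e^(0.32×6.6) = 1670·e^2.112 = 13802.1.
Phase 2 runs for 16.2 − 6.6 = 9.6 years at r = 0.22.
N(16.2) = 13802.1·e^(0.22×9.6) = 13802.1·e^2.112 = 114071.

114100 fish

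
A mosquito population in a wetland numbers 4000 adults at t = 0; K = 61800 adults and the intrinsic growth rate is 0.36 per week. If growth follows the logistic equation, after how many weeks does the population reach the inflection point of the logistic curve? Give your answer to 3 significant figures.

7.42 weeks

Logistic growth is fastest at N = K/2 = 30900.
A = (K − N₀)/N₀ = 14.45. Set K/(1 + A·e^(−rt)) = K/2 → A·e^(−rt) = 1.
e^(−0.36t) = 1/14.45 = 0.0692042, so t = ln(14.45)/0.36 = 2.6707/0.36 = 7.4186.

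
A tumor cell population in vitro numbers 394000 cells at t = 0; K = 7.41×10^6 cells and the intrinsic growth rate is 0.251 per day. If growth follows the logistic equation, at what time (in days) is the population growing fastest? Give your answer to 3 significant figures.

Logistic growth is fastest at N = K/2 = 3.705×10^6.
A = (K − N₀)/N₀ = 17.807. Set K/(1 + A·e^(−rt)) = K/2 → A·e^(−rt) = 1.
e^(−0.251t) = 1/17.807 = 0.0561574, so t = ln(17.807)/0.251 = 2.8796/0.251 = 11.473.

11.5 days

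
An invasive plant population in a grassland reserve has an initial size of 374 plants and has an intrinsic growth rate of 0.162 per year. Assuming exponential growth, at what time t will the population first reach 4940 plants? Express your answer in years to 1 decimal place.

15.9 years

Set N₀·e^(rt) = 4940: e^(0.162·t) = 4940/374 = 13.209.
0.162·t = ln(13.209) = 2.5809, so t = 2.5809/0.162 = 15.931.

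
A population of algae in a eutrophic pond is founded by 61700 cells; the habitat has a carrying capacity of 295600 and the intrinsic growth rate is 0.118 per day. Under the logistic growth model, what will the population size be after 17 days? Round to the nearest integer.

A = (K − N₀)/N₀ = (295600 − 61700)/61700 = 3.7909.
N(t) = K/(1 + A·e^(−rt)) = 295600/(1 + 3.7909×e^(−0.118×17)).
e^(−2.006) = 0.13453; denominator = 1 + 3.7909×0.13453 = 1.51.
N = 295600/1.51 = 195765.

195765 cells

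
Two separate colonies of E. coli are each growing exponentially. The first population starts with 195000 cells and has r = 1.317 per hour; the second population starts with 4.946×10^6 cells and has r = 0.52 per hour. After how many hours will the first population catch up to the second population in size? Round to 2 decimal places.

Set 195000·e^(1.317t) = 4.946×10^6·e^(0.52t).
e^((1.317 − 0.52)t) = 4.946×10^6/195000 → e^(0.797·t) = 25.364.
0.797·t = ln(25.364) = 3.2333, so t = 3.2333/0.797 = 4.0569.

4.06 hours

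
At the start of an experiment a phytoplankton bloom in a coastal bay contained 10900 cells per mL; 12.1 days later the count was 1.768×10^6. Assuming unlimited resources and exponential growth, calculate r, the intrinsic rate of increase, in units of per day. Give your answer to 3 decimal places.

0.421 per day

From N(t) = N₀·e^(rt): e^(r·12.1) = 1.768×10^6/10900 = 162.2.
r·12.1 = ln(162.2) = 5.0888, so r = 5.0888/12.1 = 0.42057.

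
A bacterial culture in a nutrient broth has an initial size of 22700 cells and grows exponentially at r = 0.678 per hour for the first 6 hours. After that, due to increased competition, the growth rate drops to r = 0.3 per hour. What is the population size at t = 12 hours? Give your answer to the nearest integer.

Phase 1: N(6) = 22700·e^(0.678×6) = 22700·e^4.068 = 1.326587×10^6.
Phase 2 runs for 12 − 6 = 6 hours at r = 0.3.
N(12) = 1.326587×10^6·e^(0.3×6) = 1.326587×10^6·e^1.8 = 8.025385×10^6.

8025385 cells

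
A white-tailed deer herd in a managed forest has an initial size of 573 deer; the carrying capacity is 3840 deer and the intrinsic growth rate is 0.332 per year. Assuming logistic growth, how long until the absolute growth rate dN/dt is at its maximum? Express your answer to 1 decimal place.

5.2 years

Logistic growth is fastest at N = K/2 = 1920.
A = (K − N₀)/N₀ = 5.7016. Set K/(1 + A·e^(−rt)) = K/2 → A·e^(−rt) = 1.
e^(−0.332t) = 1/5.7016 = 0.17539, so t = ln(5.7016)/0.332 = 1.7407/0.332 = 5.2432.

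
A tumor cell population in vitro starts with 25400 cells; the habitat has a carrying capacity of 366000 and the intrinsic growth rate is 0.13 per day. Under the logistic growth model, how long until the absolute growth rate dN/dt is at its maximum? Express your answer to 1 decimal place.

Logistic growth is fastest at N = K/2 = 183000.
A = (K − N₀)/N₀ = 13.409. Set K/(1 + A·e^(−rt)) = K/2 → A·e^(−rt) = 1.
e^(−0.13t) = 1/13.409 = 0.0745743, so t = ln(13.409)/0.13 = 2.596/0.13 = 19.969.

20.0 days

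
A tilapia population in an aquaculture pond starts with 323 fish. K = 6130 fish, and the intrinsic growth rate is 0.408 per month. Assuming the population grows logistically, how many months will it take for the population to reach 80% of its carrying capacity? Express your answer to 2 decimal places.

10.48 months

A = (K − N₀)/N₀ = (6130 − 323)/323 = 17.978.
Solve 6130/(1 + 17.978·e^(−0.408t)) = 4904: 1 + 17.978·e^(−0.408t) = 1.25, so e^(−0.408t) = 0.0139056.
−0.408·t = ln(0.0139056) = -4.2755, so t = 4.2755/0.408 = 10.479.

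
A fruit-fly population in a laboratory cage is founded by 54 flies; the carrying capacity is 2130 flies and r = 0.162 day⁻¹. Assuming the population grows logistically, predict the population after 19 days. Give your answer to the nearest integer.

A = (K − N₀)/N₀ = (2130 − 54)/54 = 38.444.
N(t) = K/(1 + A·e^(−rt)) = 2130/(1 + 38.444×e^(−0.162×19)).
e^(−3.078) = 0.046051; denominator = 1 + 38.444×0.046051 = 2.7704.
N = 2130/2.7704 = 768.838.

769 flies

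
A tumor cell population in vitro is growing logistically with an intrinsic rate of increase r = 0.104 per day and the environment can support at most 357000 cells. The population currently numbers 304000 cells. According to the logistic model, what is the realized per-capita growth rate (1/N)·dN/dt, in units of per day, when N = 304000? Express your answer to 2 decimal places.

(1/N)·dN/dt = r(1 − N/K) = 0.104 × (1 − 304000/357000).
= 0.104 × 0.14846 = 0.01544.

0.02 per day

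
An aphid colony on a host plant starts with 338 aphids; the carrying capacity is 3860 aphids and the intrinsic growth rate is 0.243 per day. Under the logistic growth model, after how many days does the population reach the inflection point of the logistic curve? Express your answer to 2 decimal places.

9.65 days

Logistic growth is fastest at N = K/2 = 1930.
A = (K − N₀)/N₀ = 10.42. Set K/(1 + A·e^(−rt)) = K/2 → A·e^(−rt) = 1.
e^(−0.243t) = 1/10.42 = 0.0959682, so t = ln(10.42)/0.243 = 2.3437/0.243 = 9.645.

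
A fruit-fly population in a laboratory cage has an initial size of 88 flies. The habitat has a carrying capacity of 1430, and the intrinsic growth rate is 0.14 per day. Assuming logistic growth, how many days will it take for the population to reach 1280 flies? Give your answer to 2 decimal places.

A = (K − N₀)/N₀ = (1430 − 88)/88 = 15.25.
Solve 1430/(1 + 15.25·e^(−0.14t)) = 1280: 1 + 15.25·e^(−0.14t) = 1.1172, so e^(−0.14t) = 0.00768443.
−0.14·t = ln(0.00768443) = -4.8686, so t = 4.8686/0.14 = 34.775.

34.78 days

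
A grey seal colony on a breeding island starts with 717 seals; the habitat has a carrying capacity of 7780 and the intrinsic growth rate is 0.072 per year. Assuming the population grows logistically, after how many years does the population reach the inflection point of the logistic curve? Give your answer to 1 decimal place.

31.8 years

Logistic growth is fastest at N = K/2 = 3890.
A = (K − N₀)/N₀ = 9.8508. Set K/(1 + A·e^(−rt)) = K/2 → A·e^(−rt) = 1.
e^(−0.072t) = 1/9.8508 = 0.101515, so t = ln(9.8508)/0.072 = 2.2875/0.072 = 31.772.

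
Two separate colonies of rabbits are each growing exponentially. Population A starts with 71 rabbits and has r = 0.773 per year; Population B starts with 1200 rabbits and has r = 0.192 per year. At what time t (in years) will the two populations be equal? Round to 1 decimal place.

Set 71·e^(0.773t) = 1200·e^(0.192t).
e^((0.773 − 0.192)t) = 1200/71 → e^(0.581·t) = 16.901.
0.581·t = ln(16.901) = 2.8274, so t = 2.8274/0.581 = 4.8664.

4.9 years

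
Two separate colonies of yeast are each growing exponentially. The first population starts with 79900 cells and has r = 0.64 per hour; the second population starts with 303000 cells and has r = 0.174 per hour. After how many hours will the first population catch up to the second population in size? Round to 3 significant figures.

Set 79900·e^(0.64t) = 303000·e^(0.174t).
e^((0.64 − 0.174)t) = 303000/79900 → e^(0.466·t) = 3.7922.
0.466·t = ln(3.7922) = 1.333, so t = 1.333/0.466 = 2.8604.

2.86 hours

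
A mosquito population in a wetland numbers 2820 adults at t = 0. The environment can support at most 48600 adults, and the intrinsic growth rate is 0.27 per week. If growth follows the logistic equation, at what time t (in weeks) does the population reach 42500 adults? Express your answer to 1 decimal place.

A = (K − N₀)/N₀ = (48600 − 2820)/2820 = 16.234.
Solve 48600/(1 + 16.234·e^(−0.27t)) = 42500: 1 + 16.234·e^(−0.27t) = 1.1435, so e^(−0.27t) = 0.00884126.
−0.27·t = ln(0.00884126) = -4.7283, so t = 4.7283/0.27 = 17.512.

17.5 weeks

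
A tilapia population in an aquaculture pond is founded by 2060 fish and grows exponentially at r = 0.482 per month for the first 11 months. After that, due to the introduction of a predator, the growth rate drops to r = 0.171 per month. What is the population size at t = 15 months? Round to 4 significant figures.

819500 fish

Phase 1: N(11) = 2060·e^(0.482×11) = 2060·e^5.302 = 413520.
Phase 2 runs for 15 − 11 = 4 months at r = 0.171.
N(15) = 413520·e^(0.171×4) = 413520·e^0.684 = 819509.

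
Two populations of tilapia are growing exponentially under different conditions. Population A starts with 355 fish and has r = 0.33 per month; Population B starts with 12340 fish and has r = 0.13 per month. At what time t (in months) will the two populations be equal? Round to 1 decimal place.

17.7 months

Set 355·e^(0.33t) = 12340·e^(0.13t).
e^((0.33 − 0.13)t) = 12340/355 → e^(0.2·t) = 34.761.
0.2·t = ln(34.761) = 3.5485, so t = 3.5485/0.2 = 17.742.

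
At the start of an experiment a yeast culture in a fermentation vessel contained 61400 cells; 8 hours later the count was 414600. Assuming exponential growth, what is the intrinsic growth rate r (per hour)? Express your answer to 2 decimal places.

From N(t) = N₀·e^(rt): e^(r·8) = 414600/61400 = 6.7524.
r·8 = ln(6.7524) = 1.9099, so r = 1.9099/8 = 0.23874.

0.24 per hour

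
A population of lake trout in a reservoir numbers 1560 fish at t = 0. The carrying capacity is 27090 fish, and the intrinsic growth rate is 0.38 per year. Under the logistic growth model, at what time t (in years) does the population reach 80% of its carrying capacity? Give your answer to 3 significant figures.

11.0 years

A = (K − N₀)/N₀ = (27090 − 1560)/1560 = 16.365.
Solve 27090/(1 + 16.365·e^(−0.38t)) = 21672: 1 + 16.365·e^(−0.38t) = 1.25, so e^(−0.38t) = 0.0152761.
−0.38·t = ln(0.0152761) = -4.1815, so t = 4.1815/0.38 = 11.004.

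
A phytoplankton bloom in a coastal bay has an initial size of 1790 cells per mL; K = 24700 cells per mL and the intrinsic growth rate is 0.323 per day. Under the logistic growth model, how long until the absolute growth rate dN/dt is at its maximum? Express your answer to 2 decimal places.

7.89 days

Logistic growth is fastest at N = K/2 = 12350.
A = (K − N₀)/N₀ = 12.799. Set K/(1 + A·e^(−rt)) = K/2 → A·e^(−rt) = 1.
e^(−0.323t) = 1/12.799 = 0.0781318, so t = ln(12.799)/0.323 = 2.5494/0.323 = 7.8927.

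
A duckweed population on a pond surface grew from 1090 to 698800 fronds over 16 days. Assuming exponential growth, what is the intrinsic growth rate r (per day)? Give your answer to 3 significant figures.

From N(t) = N₀·e^(rt): e^(r·16) = 698800/1090 = 641.1.
r·16 = ln(641.1) = 6.4632, so r = 6.4632/16 = 0.40395.

0.404 per day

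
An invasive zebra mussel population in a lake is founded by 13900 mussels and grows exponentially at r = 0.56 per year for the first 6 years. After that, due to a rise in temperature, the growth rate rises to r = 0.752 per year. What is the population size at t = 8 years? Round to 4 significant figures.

1801000 mussels

Phase 1: N(6) = 13900·e^(0.56×6) = 13900·e^3.36 = 400170.
Phase 2 runs for 8 − 6 = 2 years at r = 0.752.
N(8) = 400170·e^(0.752×2) = 400170·e^1.504 = 1.800625×10^6.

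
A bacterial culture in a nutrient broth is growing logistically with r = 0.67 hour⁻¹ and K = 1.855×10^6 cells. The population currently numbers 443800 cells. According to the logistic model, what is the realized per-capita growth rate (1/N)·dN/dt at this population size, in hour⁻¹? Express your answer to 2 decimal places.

(1/N)·dN/dt = r(1 − N/K) = 0.67 × (1 − 443800/1.855×10^6).
= 0.67 × 0.76075 = 0.50971.

0.51 per hour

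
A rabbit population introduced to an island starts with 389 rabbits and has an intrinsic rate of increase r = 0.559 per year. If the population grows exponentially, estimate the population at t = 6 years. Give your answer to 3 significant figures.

11100 rabbits

N(t) = N₀·e^(rt) = 389 × e^(0.559×6) = 389 × e^3.354.
e^3.354 ≈ 28.617, so N ≈ 389 × 28.617 = 11132.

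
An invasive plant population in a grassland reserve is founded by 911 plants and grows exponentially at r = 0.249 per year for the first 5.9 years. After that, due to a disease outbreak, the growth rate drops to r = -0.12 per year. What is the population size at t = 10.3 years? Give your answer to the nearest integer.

2335 plants

Phase 1: N(5.9) = 911·e^(0.249×5.9) = 911·e^1.469 = 3958.59.
Phase 2 runs for 10.3 − 5.9 = 4.4 years at r = -0.12.
N(10.3) = 3958.59·e^(-0.12×4.4) = 3958.59·e^-0.528 = 2334.71.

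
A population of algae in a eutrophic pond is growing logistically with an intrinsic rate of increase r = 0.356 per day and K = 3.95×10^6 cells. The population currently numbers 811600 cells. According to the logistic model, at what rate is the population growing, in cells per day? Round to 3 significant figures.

dN/dt = rN(1 − N/K) = 0.356 × 811600 × (1 − 811600/3.95×10^6).
1 − 811600/3.95×10^6 = 0.79453; dN/dt = 0.356 × 811600 × 0.79453 = 2.29564×10^5.

230000 cells per day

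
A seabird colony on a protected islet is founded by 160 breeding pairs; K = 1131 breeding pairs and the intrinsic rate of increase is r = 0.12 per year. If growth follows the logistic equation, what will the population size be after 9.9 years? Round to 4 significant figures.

A = (K − N₀)/N₀ = (1131 − 160)/160 = 6.0687.
N(t) = K/(1 + A·e^(−rt)) = 1131/(1 + 6.0687×e^(−0.12×9.9)).
e^(−1.188) = 0.30483; denominator = 1 + 6.0687×0.30483 = 2.8499.
N = 1131/2.8499 = 396.851.

396.9 breeding pairs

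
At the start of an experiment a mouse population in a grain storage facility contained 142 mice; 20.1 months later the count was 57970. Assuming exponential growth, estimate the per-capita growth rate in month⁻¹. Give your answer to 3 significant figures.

0.299 per month

From N(t) = N₀·e^(rt): e^(r·20.1) = 57970/142 = 408.24.
r·20.1 = ln(408.24) = 6.0119, so r = 6.0119/20.1 = 0.2991.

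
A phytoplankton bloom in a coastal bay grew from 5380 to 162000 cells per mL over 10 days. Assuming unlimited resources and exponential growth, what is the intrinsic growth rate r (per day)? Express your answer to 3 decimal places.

0.340 per day

From N(t) = N₀·e^(rt): e^(r·10) = 162000/5380 = 30.112.
r·10 = ln(30.112) = 3.4049, so r = 3.4049/10 = 0.34049.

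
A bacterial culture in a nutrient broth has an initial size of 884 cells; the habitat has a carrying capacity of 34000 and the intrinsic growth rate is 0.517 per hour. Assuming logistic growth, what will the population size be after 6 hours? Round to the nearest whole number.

12667 cells

A = (K − N₀)/N₀ = (34000 − 884)/884 = 37.462.
N(t) = K/(1 + A·e^(−rt)) = 34000/(1 + 37.462×e^(−0.517×6)).
e^(−3.102) = 0.044959; denominator = 1 + 37.462×0.044959 = 2.6842.
N = 34000/2.6842 = 12666.5.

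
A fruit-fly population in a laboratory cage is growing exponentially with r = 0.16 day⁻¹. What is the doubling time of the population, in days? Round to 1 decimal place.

Doubling time t_d = ln(2)/r = 0.6931/0.16 = 4.3322.

4.3 days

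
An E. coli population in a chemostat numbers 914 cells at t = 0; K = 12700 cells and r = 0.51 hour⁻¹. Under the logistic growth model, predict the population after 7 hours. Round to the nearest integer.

9317 cells

A = (K − N₀)/N₀ = (12700 − 914)/914 = 12.895.
N(t) = K/(1 + A·e^(−rt)) = 12700/(1 + 12.895×e^(−0.51×7)).
e^(−3.57) = 0.028156; denominator = 1 + 12.895×0.028156 = 1.3631.
N = 12700/1.3631 = 9317.21.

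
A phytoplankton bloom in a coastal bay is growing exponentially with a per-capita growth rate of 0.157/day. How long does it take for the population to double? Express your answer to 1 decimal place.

4.4 days

Doubling time t_d = ln(2)/r = 0.6931/0.157 = 4.415.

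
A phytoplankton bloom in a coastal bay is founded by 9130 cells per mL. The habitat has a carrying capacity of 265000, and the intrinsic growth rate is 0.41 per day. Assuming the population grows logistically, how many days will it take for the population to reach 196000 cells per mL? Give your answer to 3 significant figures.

10.7 days

A = (K − N₀)/N₀ = (265000 − 9130)/9130 = 28.025.
Solve 265000/(1 + 28.025·e^(−0.41t)) = 196000: 1 + 28.025·e^(−0.41t) = 1.352, so e^(−0.41t) = 0.0125616.
−0.41·t = ln(0.0125616) = -4.3771, so t = 4.3771/0.41 = 10.676.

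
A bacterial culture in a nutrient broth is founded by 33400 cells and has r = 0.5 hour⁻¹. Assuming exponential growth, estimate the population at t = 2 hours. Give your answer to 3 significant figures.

90800 cells

N(t) = N₀·e^(rt) = 33400 × e^(0.5×2) = 33400 × e^1.
e^1 ≈ 2.7183, so N ≈ 33400 × 2.7183 = 90790.6.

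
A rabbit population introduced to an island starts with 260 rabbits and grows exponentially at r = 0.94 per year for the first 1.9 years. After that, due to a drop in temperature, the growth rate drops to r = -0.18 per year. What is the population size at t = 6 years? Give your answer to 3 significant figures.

Phase 1: N(1.9) = 260·e^(0.94×1.9) = 260·e^1.786 = 1551.04.
Phase 2 runs for 6 − 1.9 = 4.1 years at r = -0.18.
N(6) = 1551.04·e^(-0.18×4.1) = 1551.04·e^-0.738 = 741.505.

742 rabbits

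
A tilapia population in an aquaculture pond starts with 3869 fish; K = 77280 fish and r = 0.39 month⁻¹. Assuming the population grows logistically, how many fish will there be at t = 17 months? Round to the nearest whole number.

A = (K − N₀)/N₀ = (77280 − 3869)/3869 = 18.974.
N(t) = K/(1 + A·e^(−rt)) = 77280/(1 + 18.974×e^(−0.39×17)).
e^(−6.63) = 0.0013202; denominator = 1 + 18.974×0.0013202 = 1.025.
N = 77280/1.025 = 75391.5.

75392 fish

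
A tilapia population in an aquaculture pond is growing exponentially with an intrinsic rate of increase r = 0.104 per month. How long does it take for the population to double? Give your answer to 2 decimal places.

Doubling time t_d = ln(2)/r = 0.6931/0.104 = 6.6649.

6.66 months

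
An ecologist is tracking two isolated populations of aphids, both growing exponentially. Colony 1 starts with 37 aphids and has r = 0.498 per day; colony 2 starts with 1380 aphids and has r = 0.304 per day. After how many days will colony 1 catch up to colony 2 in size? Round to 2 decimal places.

Set 37·e^(0.498t) = 1380·e^(0.304t).
e^((0.498 − 0.304)t) = 1380/37 → e^(0.194·t) = 37.297.
0.194·t = ln(37.297) = 3.6189, so t = 3.6189/0.194 = 18.654.

18.65 days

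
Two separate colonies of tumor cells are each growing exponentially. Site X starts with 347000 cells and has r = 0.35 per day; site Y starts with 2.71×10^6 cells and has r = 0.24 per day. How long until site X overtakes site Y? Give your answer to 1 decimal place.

18.7 days

Set 347000·e^(0.35t) = 2.71×10^6·e^(0.24t).
e^((0.35 − 0.24)t) = 2.71×10^6/347000 → e^(0.11·t) = 7.8098.
0.11·t = ln(7.8098) = 2.0554, so t = 2.0554/0.11 = 18.685.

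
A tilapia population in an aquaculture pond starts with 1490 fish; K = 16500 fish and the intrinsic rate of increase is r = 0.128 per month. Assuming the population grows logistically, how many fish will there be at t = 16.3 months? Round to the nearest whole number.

7332 fish

A = (K − N₀)/N₀ = (16500 − 1490)/1490 = 10.074.
N(t) = K/(1 + A·e^(−rt)) = 16500/(1 + 10.074×e^(−0.128×16.3)).
e^(−2.086) = 0.12413; denominator = 1 + 10.074×0.12413 = 2.2505.
N = 16500/2.2505 = 7331.72.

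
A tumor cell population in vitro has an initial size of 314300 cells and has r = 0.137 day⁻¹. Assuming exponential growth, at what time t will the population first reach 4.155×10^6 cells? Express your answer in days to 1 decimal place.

18.8 days

Set N₀·e^(rt) = 4.155×10^6: e^(0.137·t) = 4.155×10^6/314300 = 13.22.
0.137·t = ln(13.22) = 2.5817, so t = 2.5817/0.137 = 18.845.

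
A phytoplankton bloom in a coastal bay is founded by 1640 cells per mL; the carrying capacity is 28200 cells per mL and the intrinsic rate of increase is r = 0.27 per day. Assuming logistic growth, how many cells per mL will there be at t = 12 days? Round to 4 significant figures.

A = (K − N₀)/N₀ = (28200 − 1640)/1640 = 16.195.
N(t) = K/(1 + A·e^(−rt)) = 28200/(1 + 16.195×e^(−0.27×12)).
e^(−3.24) = 0.039164; denominator = 1 + 16.195×0.039164 = 1.6343.
N = 28200/1.6343 = 17255.5.

17260 cells per mL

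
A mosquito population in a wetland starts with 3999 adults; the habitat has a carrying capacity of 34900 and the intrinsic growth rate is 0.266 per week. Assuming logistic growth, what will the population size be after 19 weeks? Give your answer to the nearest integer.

33259 adults

A = (K − N₀)/N₀ = (34900 − 3999)/3999 = 7.7272.
N(t) = K/(1 + A·e^(−rt)) = 34900/(1 + 7.7272×e^(−0.266×19)).
e^(−5.054) = 0.0063837; denominator = 1 + 7.7272×0.0063837 = 1.0493.
N = 34900/1.0493 = 33259.4.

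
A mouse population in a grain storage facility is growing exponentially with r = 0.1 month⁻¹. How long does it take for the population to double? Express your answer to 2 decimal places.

6.93 months

Doubling time t_d = ln(2)/r = 0.6931/0.1 = 6.9315.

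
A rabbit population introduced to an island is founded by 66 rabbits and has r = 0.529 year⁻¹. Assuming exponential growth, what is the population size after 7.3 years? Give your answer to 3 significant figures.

N(t) = N₀·e^(rt) = 66 × e^(0.529×7.3) = 66 × e^3.862.
e^3.862 ≈ 47.546, so N ≈ 66 × 47.546 = 3138.04.

3140 rabbits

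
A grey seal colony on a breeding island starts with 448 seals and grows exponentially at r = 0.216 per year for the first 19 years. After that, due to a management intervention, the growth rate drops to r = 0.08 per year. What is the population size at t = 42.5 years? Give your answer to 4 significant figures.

Phase 1: N(19) = 448·e^(0.216×19) = 448·e^4.104 = 27140.8.
Phase 2 runs for 42.5 − 19 = 23.5 years at r = 0.08.
N(42.5) = 27140.8·e^(0.08×23.5) = 27140.8·e^1.88 = 177867.

177900 seals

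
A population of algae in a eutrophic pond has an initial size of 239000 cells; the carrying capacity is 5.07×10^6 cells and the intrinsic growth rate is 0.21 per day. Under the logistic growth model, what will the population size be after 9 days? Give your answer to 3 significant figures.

1250000 cells

A = (K − N₀)/N₀ = (5.07×10^6 − 239000)/239000 = 20.213.
N(t) = K/(1 + A·e^(−rt)) = 5.07×10^6/(1 + 20.213×e^(−0.21×9)).
e^(−1.89) = 0.15107; denominator = 1 + 20.213×0.15107 = 4.0537.
N = 5.07×10^6/4.0537 = 1.250717×10^6.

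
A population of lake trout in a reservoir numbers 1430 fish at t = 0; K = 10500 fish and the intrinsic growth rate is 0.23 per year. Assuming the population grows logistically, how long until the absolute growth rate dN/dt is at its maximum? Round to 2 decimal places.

8.03 years

Logistic growth is fastest at N = K/2 = 5250.
A = (K − N₀)/N₀ = 6.3427. Set K/(1 + A·e^(−rt)) = K/2 → A·e^(−rt) = 1.
e^(−0.23t) = 1/6.3427 = 0.157663, so t = ln(6.3427)/0.23 = 1.8473/0.23 = 8.0317.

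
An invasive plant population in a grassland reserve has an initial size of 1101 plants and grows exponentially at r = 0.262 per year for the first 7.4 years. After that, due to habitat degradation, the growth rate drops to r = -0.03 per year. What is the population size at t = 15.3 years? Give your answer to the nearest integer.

6038 plants

Phase 1: N(7.4) = 1101·e^(0.262×7.4) = 1101·e^1.939 = 7652.4.
Phase 2 runs for 15.3 − 7.4 = 7.9 years at r = -0.03.
N(15.3) = 7652.4·e^(-0.03×7.9) = 7652.4·e^-0.237 = 6037.67.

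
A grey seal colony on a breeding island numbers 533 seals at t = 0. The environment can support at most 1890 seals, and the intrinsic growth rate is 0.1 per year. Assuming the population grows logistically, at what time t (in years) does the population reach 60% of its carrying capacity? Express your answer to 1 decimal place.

A = (K − N₀)/N₀ = (1890 − 533)/533 = 2.546.
Solve 1890/(1 + 2.546·e^(−0.1t)) = 1134: 1 + 2.546·e^(−0.1t) = 1.6667, so e^(−0.1t) = 0.261852.
−0.1·t = ln(0.261852) = -1.34, so t = 1.34/0.1 = 13.4.

13.4 years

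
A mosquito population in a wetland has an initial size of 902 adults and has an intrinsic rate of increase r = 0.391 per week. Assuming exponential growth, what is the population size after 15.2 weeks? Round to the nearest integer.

N(t) = N₀·e^(rt) = 902 × e^(0.391×15.2) = 902 × e^5.943.
e^5.943 ≈ 381.15, so N ≈ 902 × 381.15 = 343800.

343800 adults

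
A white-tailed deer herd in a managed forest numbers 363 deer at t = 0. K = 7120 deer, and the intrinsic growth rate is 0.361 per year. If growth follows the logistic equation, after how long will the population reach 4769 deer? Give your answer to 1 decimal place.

A = (K − N₀)/N₀ = (7120 − 363)/363 = 18.614.
Solve 7120/(1 + 18.614·e^(−0.361t)) = 4769: 1 + 18.614·e^(−0.361t) = 1.493, so e^(−0.361t) = 0.0264837.
−0.361·t = ln(0.0264837) = -3.6312, so t = 3.6312/0.361 = 10.059.

10.1 years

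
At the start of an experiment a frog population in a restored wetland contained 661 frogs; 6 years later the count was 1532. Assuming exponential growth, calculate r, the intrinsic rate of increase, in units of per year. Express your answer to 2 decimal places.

From N(t) = N₀·e^(rt): e^(r·6) = 1532/661 = 2.3177.
r·6 = ln(2.3177) = 0.84058, so r = 0.84058/6 = 0.1401.

0.14 per year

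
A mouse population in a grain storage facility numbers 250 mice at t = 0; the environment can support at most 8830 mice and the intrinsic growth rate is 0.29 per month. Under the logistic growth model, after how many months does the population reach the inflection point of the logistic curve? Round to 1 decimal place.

12.2 months

Logistic growth is fastest at N = K/2 = 4415.
A = (K − N₀)/N₀ = 34.32. Set K/(1 + A·e^(−rt)) = K/2 → A·e^(−rt) = 1.
e^(−0.29t) = 1/34.32 = 0.0291375, so t = ln(34.32)/0.29 = 3.5357/0.29 = 12.192.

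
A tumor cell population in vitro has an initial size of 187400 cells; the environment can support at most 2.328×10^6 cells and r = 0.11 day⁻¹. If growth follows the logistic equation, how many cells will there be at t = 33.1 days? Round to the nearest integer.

1791360 cells

A = (K − N₀)/N₀ = (2.328×10^6 − 187400)/187400 = 11.423.
N(t) = K/(1 + A·e^(−rt)) = 2.328×10^6/(1 + 11.423×e^(−0.11×33.1)).
e^(−3.641) = 0.026226; denominator = 1 + 11.423×0.026226 = 1.2996.
N = 2.328×10^6/1.2996 = 1.79136×10^6.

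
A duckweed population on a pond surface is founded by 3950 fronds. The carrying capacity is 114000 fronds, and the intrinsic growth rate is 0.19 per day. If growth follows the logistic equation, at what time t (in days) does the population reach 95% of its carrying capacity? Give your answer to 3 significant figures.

33.0 days

A = (K − N₀)/N₀ = (114000 − 3950)/3950 = 27.861.
Solve 114000/(1 + 27.861·e^(−0.19t)) = 108300: 1 + 27.861·e^(−0.19t) = 1.0526, so e^(−0.19t) = 0.00188909.
−0.19·t = ln(0.00188909) = -6.2717, so t = 6.2717/0.19 = 33.009.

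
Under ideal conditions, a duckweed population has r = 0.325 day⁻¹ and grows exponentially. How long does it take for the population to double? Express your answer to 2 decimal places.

Doubling time t_d = ln(2)/r = 0.6931/0.325 = 2.1328.

2.13 days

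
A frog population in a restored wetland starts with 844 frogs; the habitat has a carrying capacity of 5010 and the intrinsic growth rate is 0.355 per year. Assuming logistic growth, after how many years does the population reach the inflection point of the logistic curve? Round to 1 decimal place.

4.5 years

Logistic growth is fastest at N = K/2 = 2505.
A = (K − N₀)/N₀ = 4.936. Set K/(1 + A·e^(−rt)) = K/2 → A·e^(−rt) = 1.
e^(−0.355t) = 1/4.936 = 0.202592, so t = ln(4.936)/0.355 = 1.5966/0.355 = 4.4973.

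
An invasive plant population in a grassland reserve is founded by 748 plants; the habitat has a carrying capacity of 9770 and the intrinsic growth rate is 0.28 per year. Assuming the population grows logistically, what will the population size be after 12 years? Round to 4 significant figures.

A = (K − N₀)/N₀ = (9770 − 748)/748 = 12.061.
N(t) = K/(1 + A·e^(−rt)) = 9770/(1 + 12.061×e^(−0.28×12)).
e^(−3.36) = 0.034735; denominator = 1 + 12.061×0.034735 = 1.419.
N = 9770/1.419 = 6885.33.

6885 plants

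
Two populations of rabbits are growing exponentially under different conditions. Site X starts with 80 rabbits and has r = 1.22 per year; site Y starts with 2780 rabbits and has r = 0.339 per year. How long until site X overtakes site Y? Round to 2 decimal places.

Set 80·e^(1.22t) = 2780·e^(0.339t).
e^((1.22 − 0.339)t) = 2780/80 → e^(0.881·t) = 34.75.
0.881·t = ln(34.75) = 3.5482, so t = 3.5482/0.881 = 4.0274.

4.03 years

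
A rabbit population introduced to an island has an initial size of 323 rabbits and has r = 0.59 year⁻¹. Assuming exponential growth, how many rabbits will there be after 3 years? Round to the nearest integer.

1896 rabbits

N(t) = N₀·e^(rt) = 323 × e^(0.59×3) = 323 × e^1.77.
e^1.77 ≈ 5.8709, so N ≈ 323 × 5.8709 = 1896.29.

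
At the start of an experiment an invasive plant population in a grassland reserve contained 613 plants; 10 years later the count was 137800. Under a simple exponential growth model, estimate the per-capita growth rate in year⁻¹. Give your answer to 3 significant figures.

0.542 per year

From N(t) = N₀·e^(rt): e^(r·10) = 137800/613 = 224.8.
r·10 = ln(224.8) = 5.4152, so r = 5.4152/10 = 0.54152.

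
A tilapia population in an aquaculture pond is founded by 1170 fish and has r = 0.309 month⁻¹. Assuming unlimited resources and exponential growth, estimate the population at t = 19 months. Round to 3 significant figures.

N(t) = N₀·e^(rt) = 1170 × e^(0.309×19) = 1170 × e^5.871.
e^5.871 ≈ 354.6, so N ≈ 1170 × 354.6 = 414886.

415000 fish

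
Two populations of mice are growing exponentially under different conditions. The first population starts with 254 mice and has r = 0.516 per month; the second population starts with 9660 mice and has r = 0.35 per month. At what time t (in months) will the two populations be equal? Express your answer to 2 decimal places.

Set 254·e^(0.516t) = 9660·e^(0.35t).
e^((0.516 − 0.35)t) = 9660/254 → e^(0.166·t) = 38.031.
0.166·t = ln(38.031) = 3.6384, so t = 3.6384/0.166 = 21.918.

21.92 months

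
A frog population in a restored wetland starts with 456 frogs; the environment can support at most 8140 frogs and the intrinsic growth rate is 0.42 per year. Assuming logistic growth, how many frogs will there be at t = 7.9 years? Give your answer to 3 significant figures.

5050 frogs

A = (K − N₀)/N₀ = (8140 − 456)/456 = 16.851.
N(t) = K/(1 + A·e^(−rt)) = 8140/(1 + 16.851×e^(−0.42×7.9)).
e^(−3.318) = 0.036225; denominator = 1 + 16.851×0.036225 = 1.6104.
N = 8140/1.6104 = 5054.56.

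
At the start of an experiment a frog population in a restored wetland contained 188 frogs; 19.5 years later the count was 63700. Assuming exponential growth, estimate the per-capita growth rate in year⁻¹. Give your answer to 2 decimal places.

From N(t) = N₀·e^(rt): e^(r·19.5) = 63700/188 = 338.83.
r·19.5 = ln(338.83) = 5.8255, so r = 5.8255/19.5 = 0.29874.

0.30 per year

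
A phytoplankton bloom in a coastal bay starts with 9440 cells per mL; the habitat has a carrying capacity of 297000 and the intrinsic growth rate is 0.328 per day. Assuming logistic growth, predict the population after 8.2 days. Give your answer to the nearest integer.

96787 cells per mL

A = (K − N₀)/N₀ = (297000 − 9440)/9440 = 30.462.
N(t) = K/(1 + A·e^(−rt)) = 297000/(1 + 30.462×e^(−0.328×8.2)).
e^(−2.69) = 0.067908; denominator = 1 + 30.462×0.067908 = 3.0686.
N = 297000/3.0686 = 96786.6.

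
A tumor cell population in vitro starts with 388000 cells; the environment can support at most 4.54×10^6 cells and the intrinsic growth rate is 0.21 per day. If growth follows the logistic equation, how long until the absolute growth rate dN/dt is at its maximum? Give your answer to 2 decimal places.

11.29 days

Logistic growth is fastest at N = K/2 = 2.27×10^6.
A = (K − N₀)/N₀ = 10.701. Set K/(1 + A·e^(−rt)) = K/2 → A·e^(−rt) = 1.
e^(−0.21t) = 1/10.701 = 0.0934489, so t = ln(10.701)/0.21 = 2.3703/0.21 = 11.287.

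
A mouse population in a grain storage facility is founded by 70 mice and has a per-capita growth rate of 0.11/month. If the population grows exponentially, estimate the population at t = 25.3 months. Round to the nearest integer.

N(t) = N₀·e^(rt) = 70 × e^(0.11×25.3) = 70 × e^2.783.
e^2.783 ≈ 16.167, so N ≈ 70 × 16.167 = 1131.72.

1132 mice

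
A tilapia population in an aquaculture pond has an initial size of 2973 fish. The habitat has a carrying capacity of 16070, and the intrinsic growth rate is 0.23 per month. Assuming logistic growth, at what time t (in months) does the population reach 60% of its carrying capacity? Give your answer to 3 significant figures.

8.21 months

A = (K − N₀)/N₀ = (16070 − 2973)/2973 = 4.4053.
Solve 16070/(1 + 4.4053·e^(−0.23t)) = 9642: 1 + 4.4053·e^(−0.23t) = 1.6667, so e^(−0.23t) = 0.151332.
−0.23·t = ln(0.151332) = -1.8883, so t = 1.8883/0.23 = 8.2099.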